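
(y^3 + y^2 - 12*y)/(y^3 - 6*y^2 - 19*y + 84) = y/(y - 7)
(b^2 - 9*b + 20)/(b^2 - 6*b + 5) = (b - 4)/(b - 1)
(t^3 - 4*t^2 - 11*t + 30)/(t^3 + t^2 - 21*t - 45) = (t - 2)/(t + 3)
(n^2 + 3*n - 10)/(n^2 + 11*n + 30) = (n - 2)/(n + 6)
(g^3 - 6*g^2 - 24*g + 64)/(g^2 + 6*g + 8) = (g^2 - 10*g + 16)/(g + 2)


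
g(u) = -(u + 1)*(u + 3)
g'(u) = -2*u - 4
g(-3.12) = -0.25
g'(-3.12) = 2.24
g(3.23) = -26.35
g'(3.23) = -10.46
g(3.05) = -24.50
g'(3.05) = -10.10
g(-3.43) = -1.04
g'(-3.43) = 2.86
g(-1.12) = 0.23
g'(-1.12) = -1.76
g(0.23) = -3.97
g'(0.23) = -4.46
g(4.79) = -45.10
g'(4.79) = -13.58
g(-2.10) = 0.99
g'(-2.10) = 0.20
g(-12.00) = -99.00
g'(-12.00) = 20.00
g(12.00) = -195.00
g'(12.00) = -28.00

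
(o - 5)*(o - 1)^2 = o^3 - 7*o^2 + 11*o - 5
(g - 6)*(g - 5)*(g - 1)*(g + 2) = g^4 - 10*g^3 + 17*g^2 + 52*g - 60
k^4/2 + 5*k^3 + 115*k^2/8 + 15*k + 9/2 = (k/2 + 1)*(k + 1/2)*(k + 3/2)*(k + 6)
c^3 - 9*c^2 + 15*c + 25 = (c - 5)^2*(c + 1)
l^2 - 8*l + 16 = (l - 4)^2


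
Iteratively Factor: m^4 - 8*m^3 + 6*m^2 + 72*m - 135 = (m + 3)*(m^3 - 11*m^2 + 39*m - 45) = (m - 5)*(m + 3)*(m^2 - 6*m + 9) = (m - 5)*(m - 3)*(m + 3)*(m - 3)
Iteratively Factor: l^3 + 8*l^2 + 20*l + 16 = (l + 2)*(l^2 + 6*l + 8) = (l + 2)^2*(l + 4)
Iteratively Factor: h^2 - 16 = (h - 4)*(h + 4)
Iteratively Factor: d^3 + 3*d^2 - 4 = (d - 1)*(d^2 + 4*d + 4) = (d - 1)*(d + 2)*(d + 2)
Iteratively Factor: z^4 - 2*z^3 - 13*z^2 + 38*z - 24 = (z - 2)*(z^3 - 13*z + 12) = (z - 2)*(z + 4)*(z^2 - 4*z + 3) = (z - 2)*(z - 1)*(z + 4)*(z - 3)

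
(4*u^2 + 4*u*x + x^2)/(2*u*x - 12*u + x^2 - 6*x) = (2*u + x)/(x - 6)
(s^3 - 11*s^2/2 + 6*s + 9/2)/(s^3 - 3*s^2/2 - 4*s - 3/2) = (s - 3)/(s + 1)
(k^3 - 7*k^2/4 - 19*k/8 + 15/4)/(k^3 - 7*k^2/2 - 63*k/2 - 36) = (4*k^2 - 13*k + 10)/(4*(k^2 - 5*k - 24))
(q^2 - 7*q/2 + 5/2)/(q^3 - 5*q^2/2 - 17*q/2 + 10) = (2*q - 5)/(2*q^2 - 3*q - 20)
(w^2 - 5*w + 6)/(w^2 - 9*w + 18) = (w - 2)/(w - 6)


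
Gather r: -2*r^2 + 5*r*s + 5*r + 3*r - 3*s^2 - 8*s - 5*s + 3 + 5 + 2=-2*r^2 + r*(5*s + 8) - 3*s^2 - 13*s + 10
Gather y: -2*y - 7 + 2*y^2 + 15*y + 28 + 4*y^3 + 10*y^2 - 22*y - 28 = 4*y^3 + 12*y^2 - 9*y - 7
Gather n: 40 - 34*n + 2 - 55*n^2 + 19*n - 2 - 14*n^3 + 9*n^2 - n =-14*n^3 - 46*n^2 - 16*n + 40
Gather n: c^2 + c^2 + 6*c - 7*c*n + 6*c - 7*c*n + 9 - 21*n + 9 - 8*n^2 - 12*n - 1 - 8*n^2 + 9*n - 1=2*c^2 + 12*c - 16*n^2 + n*(-14*c - 24) + 16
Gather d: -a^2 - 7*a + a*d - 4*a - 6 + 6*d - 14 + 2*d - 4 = -a^2 - 11*a + d*(a + 8) - 24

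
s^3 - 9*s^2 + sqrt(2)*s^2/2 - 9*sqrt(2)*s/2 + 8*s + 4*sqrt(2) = (s - 8)*(s - 1)*(s + sqrt(2)/2)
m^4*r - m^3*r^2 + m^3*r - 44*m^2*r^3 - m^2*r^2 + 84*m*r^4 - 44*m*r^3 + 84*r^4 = (m - 6*r)*(m - 2*r)*(m + 7*r)*(m*r + r)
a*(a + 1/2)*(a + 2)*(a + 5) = a^4 + 15*a^3/2 + 27*a^2/2 + 5*a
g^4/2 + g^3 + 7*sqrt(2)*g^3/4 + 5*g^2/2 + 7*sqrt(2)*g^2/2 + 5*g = g*(g/2 + 1)*(g + sqrt(2))*(g + 5*sqrt(2)/2)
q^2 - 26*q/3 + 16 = (q - 6)*(q - 8/3)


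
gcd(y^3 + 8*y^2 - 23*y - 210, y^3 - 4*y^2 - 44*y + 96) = y + 6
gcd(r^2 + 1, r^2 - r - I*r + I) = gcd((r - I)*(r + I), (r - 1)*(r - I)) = r - I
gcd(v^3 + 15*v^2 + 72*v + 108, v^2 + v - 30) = v + 6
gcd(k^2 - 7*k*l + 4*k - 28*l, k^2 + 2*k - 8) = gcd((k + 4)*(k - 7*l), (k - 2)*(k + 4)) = k + 4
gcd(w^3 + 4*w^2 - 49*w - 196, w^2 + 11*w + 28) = w^2 + 11*w + 28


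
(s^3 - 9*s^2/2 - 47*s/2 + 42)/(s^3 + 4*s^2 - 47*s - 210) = (s^2 + 5*s/2 - 6)/(s^2 + 11*s + 30)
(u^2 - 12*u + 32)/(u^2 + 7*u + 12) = (u^2 - 12*u + 32)/(u^2 + 7*u + 12)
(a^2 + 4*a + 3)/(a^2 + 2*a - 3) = (a + 1)/(a - 1)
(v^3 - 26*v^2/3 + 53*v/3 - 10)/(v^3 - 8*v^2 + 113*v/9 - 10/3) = 3*(v - 1)/(3*v - 1)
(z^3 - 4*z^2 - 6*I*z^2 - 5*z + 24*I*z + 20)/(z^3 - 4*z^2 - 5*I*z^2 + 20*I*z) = (z - I)/z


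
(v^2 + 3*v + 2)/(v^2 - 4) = (v + 1)/(v - 2)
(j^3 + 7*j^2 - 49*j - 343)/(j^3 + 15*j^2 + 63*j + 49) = (j - 7)/(j + 1)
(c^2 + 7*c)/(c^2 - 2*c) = (c + 7)/(c - 2)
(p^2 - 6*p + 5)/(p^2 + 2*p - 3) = (p - 5)/(p + 3)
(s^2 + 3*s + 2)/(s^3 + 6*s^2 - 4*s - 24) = (s + 1)/(s^2 + 4*s - 12)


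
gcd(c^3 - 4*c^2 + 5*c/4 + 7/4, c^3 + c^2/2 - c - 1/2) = c^2 - c/2 - 1/2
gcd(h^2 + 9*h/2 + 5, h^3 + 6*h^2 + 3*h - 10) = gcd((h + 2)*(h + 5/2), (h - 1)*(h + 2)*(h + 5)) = h + 2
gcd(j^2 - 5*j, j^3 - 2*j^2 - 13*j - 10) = j - 5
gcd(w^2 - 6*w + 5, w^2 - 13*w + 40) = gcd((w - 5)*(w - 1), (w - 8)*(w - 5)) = w - 5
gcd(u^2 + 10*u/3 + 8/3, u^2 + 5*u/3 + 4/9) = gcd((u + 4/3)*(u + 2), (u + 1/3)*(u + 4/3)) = u + 4/3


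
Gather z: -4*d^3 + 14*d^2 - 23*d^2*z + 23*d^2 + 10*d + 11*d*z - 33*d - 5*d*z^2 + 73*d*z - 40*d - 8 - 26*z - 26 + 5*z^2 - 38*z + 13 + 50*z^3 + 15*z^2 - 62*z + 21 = -4*d^3 + 37*d^2 - 63*d + 50*z^3 + z^2*(20 - 5*d) + z*(-23*d^2 + 84*d - 126)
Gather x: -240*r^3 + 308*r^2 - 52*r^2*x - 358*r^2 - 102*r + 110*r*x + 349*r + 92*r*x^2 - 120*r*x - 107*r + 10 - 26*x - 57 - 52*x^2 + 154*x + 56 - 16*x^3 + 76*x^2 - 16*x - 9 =-240*r^3 - 50*r^2 + 140*r - 16*x^3 + x^2*(92*r + 24) + x*(-52*r^2 - 10*r + 112)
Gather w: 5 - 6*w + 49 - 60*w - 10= 44 - 66*w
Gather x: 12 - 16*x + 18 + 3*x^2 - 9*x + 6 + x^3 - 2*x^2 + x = x^3 + x^2 - 24*x + 36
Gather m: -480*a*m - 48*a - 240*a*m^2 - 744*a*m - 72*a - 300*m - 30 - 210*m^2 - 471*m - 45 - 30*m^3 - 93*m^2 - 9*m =-120*a - 30*m^3 + m^2*(-240*a - 303) + m*(-1224*a - 780) - 75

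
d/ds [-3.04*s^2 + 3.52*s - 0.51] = 3.52 - 6.08*s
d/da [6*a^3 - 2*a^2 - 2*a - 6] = 18*a^2 - 4*a - 2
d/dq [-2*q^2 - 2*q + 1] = -4*q - 2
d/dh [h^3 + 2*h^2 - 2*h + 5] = 3*h^2 + 4*h - 2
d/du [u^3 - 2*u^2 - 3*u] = 3*u^2 - 4*u - 3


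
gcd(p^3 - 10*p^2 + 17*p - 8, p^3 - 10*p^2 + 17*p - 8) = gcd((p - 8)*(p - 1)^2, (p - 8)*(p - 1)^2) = p^3 - 10*p^2 + 17*p - 8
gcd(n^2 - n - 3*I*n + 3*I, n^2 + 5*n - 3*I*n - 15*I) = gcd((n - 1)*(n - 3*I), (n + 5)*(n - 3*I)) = n - 3*I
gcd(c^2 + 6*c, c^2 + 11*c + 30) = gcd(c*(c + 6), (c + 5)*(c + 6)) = c + 6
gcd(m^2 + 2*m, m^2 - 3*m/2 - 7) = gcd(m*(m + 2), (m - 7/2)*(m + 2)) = m + 2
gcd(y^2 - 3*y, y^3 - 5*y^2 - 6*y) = y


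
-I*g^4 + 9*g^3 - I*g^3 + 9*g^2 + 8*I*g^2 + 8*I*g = g*(g + I)*(g + 8*I)*(-I*g - I)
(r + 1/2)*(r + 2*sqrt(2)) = r^2 + r/2 + 2*sqrt(2)*r + sqrt(2)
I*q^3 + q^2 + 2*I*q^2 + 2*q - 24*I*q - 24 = (q - 4)*(q + 6)*(I*q + 1)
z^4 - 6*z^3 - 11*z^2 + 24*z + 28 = (z - 7)*(z - 2)*(z + 1)*(z + 2)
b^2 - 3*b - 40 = (b - 8)*(b + 5)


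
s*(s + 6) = s^2 + 6*s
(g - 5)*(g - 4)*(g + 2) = g^3 - 7*g^2 + 2*g + 40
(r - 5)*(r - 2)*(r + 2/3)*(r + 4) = r^4 - 7*r^3/3 - 20*r^2 + 28*r + 80/3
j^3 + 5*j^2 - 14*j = j*(j - 2)*(j + 7)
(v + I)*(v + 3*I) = v^2 + 4*I*v - 3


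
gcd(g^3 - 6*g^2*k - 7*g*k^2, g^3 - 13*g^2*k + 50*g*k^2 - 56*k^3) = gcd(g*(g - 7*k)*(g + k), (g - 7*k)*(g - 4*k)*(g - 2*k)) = g - 7*k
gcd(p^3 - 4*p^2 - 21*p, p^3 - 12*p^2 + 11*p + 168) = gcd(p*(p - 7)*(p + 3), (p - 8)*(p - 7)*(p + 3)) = p^2 - 4*p - 21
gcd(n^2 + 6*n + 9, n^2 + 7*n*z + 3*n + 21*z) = n + 3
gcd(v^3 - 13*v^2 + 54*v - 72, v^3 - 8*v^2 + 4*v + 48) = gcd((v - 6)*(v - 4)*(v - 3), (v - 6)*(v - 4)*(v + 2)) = v^2 - 10*v + 24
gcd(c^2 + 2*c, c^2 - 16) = 1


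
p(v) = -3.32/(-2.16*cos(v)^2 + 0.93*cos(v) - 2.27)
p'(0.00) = 0.00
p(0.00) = 0.95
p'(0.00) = 0.00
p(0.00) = 0.95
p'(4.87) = 0.17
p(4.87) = 1.52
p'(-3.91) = -0.57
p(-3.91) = 0.82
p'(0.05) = 0.05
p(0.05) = 0.95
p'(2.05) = -0.86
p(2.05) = 1.05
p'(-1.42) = 0.19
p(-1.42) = 1.52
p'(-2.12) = 0.81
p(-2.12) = 0.99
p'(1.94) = -0.92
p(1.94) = 1.15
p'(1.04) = 0.65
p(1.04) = 1.41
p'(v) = -3.32*(-4.32*sin(v)*cos(v) + 0.93*sin(v))/(-2.16*cos(v)^2 + 0.93*cos(v) - 2.27)^2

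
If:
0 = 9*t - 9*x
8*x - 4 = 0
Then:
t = 1/2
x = 1/2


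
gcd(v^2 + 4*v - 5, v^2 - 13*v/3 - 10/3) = 1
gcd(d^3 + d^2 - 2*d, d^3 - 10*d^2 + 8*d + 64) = d + 2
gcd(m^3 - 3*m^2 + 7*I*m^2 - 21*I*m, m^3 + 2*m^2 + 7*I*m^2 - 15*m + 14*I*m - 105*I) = m^2 + m*(-3 + 7*I) - 21*I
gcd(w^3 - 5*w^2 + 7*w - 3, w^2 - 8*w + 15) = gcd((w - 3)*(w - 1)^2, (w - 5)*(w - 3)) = w - 3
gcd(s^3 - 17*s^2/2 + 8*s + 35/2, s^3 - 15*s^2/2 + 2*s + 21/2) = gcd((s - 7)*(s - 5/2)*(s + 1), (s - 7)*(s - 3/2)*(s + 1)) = s^2 - 6*s - 7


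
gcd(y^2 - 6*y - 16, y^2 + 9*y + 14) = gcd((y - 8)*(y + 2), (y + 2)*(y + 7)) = y + 2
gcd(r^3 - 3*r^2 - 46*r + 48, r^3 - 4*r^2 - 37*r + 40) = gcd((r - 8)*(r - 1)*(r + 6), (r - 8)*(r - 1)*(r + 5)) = r^2 - 9*r + 8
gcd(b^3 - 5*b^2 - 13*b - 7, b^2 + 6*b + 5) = b + 1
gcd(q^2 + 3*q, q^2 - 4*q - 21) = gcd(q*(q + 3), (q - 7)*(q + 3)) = q + 3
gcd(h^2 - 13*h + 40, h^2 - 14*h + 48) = h - 8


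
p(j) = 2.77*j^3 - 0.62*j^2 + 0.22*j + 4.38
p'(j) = 8.31*j^2 - 1.24*j + 0.22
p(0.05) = 4.39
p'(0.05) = 0.18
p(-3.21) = -94.34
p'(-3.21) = 89.83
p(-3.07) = -82.29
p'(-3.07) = 82.35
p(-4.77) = -311.41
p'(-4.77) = 195.21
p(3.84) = 152.93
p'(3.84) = 117.99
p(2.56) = 47.35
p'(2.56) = 51.51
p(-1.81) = -14.47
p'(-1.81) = 29.69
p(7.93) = 1348.47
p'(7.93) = 512.96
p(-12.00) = -4874.10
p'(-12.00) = 1211.74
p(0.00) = 4.38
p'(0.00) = 0.22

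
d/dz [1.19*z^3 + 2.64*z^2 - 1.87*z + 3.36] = 3.57*z^2 + 5.28*z - 1.87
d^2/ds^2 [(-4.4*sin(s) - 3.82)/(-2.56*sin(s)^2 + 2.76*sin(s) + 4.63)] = (-28.83584*sin(s)^5 - 131.227648*sin(s)^4 - 174.270464*sin(s)^3 - 3.77478400000001*sin(s)^2 + 105.463024*sin(s) + 36.300416)/(16.777216*sin(s)^6 - 54.263808*sin(s)^5 - 32.526336*sin(s)^4 + 175.257792*sin(s)^3 + 58.826928*sin(s)^2 - 177.497532*sin(s) - 99.252847)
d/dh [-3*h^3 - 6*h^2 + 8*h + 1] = -9*h^2 - 12*h + 8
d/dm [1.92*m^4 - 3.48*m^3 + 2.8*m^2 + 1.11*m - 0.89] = 7.68*m^3 - 10.44*m^2 + 5.6*m + 1.11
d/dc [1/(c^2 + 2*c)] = 2*(-c - 1)/(c^2*(c + 2)^2)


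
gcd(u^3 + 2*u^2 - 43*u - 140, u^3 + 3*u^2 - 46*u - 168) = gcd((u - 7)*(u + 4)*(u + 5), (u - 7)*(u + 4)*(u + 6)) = u^2 - 3*u - 28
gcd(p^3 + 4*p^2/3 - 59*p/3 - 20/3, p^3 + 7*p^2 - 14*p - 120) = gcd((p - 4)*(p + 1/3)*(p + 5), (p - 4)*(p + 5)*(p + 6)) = p^2 + p - 20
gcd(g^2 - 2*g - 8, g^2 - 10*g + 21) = 1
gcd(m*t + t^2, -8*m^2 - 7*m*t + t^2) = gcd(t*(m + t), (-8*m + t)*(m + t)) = m + t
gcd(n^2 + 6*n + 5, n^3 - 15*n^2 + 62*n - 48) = 1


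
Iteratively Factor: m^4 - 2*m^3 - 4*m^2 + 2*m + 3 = (m - 1)*(m^3 - m^2 - 5*m - 3) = (m - 1)*(m + 1)*(m^2 - 2*m - 3) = (m - 3)*(m - 1)*(m + 1)*(m + 1)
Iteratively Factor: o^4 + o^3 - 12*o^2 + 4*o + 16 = (o + 4)*(o^3 - 3*o^2 + 4) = (o + 1)*(o + 4)*(o^2 - 4*o + 4) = (o - 2)*(o + 1)*(o + 4)*(o - 2)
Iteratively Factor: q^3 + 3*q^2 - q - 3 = (q + 3)*(q^2 - 1) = (q + 1)*(q + 3)*(q - 1)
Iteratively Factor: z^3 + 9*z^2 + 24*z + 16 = (z + 1)*(z^2 + 8*z + 16) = (z + 1)*(z + 4)*(z + 4)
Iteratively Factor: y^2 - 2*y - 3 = (y - 3)*(y + 1)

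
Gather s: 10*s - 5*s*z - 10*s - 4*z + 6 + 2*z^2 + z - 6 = -5*s*z + 2*z^2 - 3*z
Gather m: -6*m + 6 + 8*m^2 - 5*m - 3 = 8*m^2 - 11*m + 3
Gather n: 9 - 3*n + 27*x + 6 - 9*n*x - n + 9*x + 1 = n*(-9*x - 4) + 36*x + 16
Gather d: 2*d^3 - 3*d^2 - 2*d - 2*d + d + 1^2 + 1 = 2*d^3 - 3*d^2 - 3*d + 2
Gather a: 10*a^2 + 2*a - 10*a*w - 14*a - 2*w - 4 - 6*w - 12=10*a^2 + a*(-10*w - 12) - 8*w - 16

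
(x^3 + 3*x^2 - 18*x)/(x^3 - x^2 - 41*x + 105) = x*(x + 6)/(x^2 + 2*x - 35)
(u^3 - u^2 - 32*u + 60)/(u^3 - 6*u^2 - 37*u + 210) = (u - 2)/(u - 7)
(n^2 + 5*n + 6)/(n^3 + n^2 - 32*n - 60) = (n + 3)/(n^2 - n - 30)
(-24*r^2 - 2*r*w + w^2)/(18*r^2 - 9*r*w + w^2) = (-4*r - w)/(3*r - w)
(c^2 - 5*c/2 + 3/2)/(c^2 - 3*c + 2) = (c - 3/2)/(c - 2)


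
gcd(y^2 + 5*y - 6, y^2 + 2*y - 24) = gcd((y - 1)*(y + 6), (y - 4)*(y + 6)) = y + 6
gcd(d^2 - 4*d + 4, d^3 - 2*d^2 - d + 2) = d - 2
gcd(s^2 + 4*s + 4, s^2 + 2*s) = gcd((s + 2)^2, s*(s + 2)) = s + 2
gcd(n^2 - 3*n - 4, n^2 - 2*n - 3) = n + 1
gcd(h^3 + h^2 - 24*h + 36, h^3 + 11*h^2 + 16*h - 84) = h^2 + 4*h - 12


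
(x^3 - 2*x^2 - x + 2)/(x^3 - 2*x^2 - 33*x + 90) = (x^3 - 2*x^2 - x + 2)/(x^3 - 2*x^2 - 33*x + 90)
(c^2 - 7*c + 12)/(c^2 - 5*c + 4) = (c - 3)/(c - 1)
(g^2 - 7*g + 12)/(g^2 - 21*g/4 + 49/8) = 8*(g^2 - 7*g + 12)/(8*g^2 - 42*g + 49)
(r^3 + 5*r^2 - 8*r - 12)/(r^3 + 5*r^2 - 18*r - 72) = (r^2 - r - 2)/(r^2 - r - 12)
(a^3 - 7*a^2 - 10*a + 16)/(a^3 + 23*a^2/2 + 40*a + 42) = 2*(a^2 - 9*a + 8)/(2*a^2 + 19*a + 42)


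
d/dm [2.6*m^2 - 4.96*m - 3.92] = 5.2*m - 4.96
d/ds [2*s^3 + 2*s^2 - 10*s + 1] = 6*s^2 + 4*s - 10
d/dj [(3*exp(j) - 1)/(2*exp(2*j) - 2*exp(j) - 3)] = (-6*exp(2*j) + 4*exp(j) - 11)*exp(j)/(4*exp(4*j) - 8*exp(3*j) - 8*exp(2*j) + 12*exp(j) + 9)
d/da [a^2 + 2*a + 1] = 2*a + 2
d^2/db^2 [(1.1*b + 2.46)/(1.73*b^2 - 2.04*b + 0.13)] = ((1.1*b + 2.46)*(3.46*b - 2.04)*(6.92*b - 4.08) - (11.418*b + 4.0236)*(1.73*b^2 - 2.04*b + 0.13))/(1.73*b^2 - 2.04*b + 0.13)^3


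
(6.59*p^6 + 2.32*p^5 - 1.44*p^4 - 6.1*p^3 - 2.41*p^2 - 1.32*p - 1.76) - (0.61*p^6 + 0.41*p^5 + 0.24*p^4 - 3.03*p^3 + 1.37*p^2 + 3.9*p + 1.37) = 5.98*p^6 + 1.91*p^5 - 1.68*p^4 - 3.07*p^3 - 3.78*p^2 - 5.22*p - 3.13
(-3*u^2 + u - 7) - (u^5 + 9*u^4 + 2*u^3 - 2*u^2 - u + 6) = -u^5 - 9*u^4 - 2*u^3 - u^2 + 2*u - 13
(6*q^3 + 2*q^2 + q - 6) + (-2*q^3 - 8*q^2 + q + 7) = 4*q^3 - 6*q^2 + 2*q + 1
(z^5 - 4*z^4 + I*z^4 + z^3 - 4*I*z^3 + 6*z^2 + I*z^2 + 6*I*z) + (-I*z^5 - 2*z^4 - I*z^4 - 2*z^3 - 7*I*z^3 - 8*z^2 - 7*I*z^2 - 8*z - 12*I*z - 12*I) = z^5 - I*z^5 - 6*z^4 - z^3 - 11*I*z^3 - 2*z^2 - 6*I*z^2 - 8*z - 6*I*z - 12*I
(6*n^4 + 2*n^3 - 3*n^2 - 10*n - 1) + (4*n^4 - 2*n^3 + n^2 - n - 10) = 10*n^4 - 2*n^2 - 11*n - 11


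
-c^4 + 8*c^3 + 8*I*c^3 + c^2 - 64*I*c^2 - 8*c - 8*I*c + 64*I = (c - 8)*(c - 8*I)*(I*c - I)*(I*c + I)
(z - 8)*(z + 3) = z^2 - 5*z - 24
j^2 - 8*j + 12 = (j - 6)*(j - 2)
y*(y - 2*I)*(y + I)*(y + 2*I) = y^4 + I*y^3 + 4*y^2 + 4*I*y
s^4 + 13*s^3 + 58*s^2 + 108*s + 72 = (s + 2)^2*(s + 3)*(s + 6)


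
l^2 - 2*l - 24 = (l - 6)*(l + 4)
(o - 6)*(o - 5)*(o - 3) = o^3 - 14*o^2 + 63*o - 90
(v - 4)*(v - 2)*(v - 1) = v^3 - 7*v^2 + 14*v - 8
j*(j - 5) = j^2 - 5*j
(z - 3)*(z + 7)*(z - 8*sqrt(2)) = z^3 - 8*sqrt(2)*z^2 + 4*z^2 - 32*sqrt(2)*z - 21*z + 168*sqrt(2)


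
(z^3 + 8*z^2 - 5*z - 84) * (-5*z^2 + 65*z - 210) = -5*z^5 + 25*z^4 + 335*z^3 - 1585*z^2 - 4410*z + 17640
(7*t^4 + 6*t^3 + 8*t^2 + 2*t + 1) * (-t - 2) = -7*t^5 - 20*t^4 - 20*t^3 - 18*t^2 - 5*t - 2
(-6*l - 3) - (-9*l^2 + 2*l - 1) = 9*l^2 - 8*l - 2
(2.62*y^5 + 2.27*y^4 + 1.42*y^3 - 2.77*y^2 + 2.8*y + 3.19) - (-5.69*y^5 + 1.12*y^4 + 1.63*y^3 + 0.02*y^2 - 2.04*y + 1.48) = 8.31*y^5 + 1.15*y^4 - 0.21*y^3 - 2.79*y^2 + 4.84*y + 1.71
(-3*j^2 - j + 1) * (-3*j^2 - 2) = 9*j^4 + 3*j^3 + 3*j^2 + 2*j - 2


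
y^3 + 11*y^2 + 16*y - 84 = (y - 2)*(y + 6)*(y + 7)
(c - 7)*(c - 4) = c^2 - 11*c + 28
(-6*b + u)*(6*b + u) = -36*b^2 + u^2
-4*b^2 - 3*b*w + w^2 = (-4*b + w)*(b + w)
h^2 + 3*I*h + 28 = (h - 4*I)*(h + 7*I)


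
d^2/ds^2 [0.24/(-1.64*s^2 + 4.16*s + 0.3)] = (-1.291008*s^2 + 3.274752*s + 0.24*(3.28*s - 4.16)*(6.56*s - 8.32) + 0.23616)/(-1.64*s^2 + 4.16*s + 0.3)^3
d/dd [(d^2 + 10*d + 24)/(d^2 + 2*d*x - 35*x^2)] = 2*((d + 5)*(d^2 + 2*d*x - 35*x^2) - (d + x)*(d^2 + 10*d + 24))/(d^2 + 2*d*x - 35*x^2)^2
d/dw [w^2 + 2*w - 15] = 2*w + 2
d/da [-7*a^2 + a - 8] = 1 - 14*a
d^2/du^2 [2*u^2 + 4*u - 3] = 4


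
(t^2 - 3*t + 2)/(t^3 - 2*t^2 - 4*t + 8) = (t - 1)/(t^2 - 4)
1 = 1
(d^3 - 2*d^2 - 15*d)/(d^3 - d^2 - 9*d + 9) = d*(d - 5)/(d^2 - 4*d + 3)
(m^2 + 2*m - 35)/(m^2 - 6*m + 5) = (m + 7)/(m - 1)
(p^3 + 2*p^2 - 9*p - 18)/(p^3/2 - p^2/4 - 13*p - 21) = 4*(p^2 - 9)/(2*p^2 - 5*p - 42)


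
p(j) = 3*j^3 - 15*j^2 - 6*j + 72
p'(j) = 9*j^2 - 30*j - 6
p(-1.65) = 27.59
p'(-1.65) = 68.00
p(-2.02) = -1.81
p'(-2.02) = 91.32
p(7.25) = 383.30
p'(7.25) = 249.56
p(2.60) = 7.73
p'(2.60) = -23.16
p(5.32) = 67.25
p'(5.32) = 89.12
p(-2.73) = -84.45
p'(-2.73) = 142.98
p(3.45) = -4.05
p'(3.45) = -2.38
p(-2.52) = -56.15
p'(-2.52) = 126.75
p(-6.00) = -1080.00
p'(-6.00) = 498.00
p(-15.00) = -13338.00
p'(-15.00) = 2469.00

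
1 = 1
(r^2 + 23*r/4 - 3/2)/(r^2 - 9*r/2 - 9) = (-4*r^2 - 23*r + 6)/(2*(-2*r^2 + 9*r + 18))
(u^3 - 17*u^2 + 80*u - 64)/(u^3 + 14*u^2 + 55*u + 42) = (u^3 - 17*u^2 + 80*u - 64)/(u^3 + 14*u^2 + 55*u + 42)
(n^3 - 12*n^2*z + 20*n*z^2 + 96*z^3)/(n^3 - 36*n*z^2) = (n^2 - 6*n*z - 16*z^2)/(n*(n + 6*z))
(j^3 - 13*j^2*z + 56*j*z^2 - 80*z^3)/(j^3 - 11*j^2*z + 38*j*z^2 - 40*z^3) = (-j + 4*z)/(-j + 2*z)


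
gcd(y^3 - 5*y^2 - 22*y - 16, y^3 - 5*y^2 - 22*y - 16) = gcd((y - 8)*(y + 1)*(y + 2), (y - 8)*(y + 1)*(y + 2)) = y^3 - 5*y^2 - 22*y - 16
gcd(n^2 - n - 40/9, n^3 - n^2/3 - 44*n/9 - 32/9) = n - 8/3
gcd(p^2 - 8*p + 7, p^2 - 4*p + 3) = p - 1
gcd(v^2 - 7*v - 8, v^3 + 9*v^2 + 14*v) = 1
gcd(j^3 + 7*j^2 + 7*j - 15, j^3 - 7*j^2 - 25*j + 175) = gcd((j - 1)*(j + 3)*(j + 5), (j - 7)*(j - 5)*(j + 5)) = j + 5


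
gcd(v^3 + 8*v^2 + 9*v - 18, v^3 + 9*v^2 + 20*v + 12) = v + 6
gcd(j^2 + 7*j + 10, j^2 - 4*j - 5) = 1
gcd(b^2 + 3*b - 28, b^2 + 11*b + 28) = b + 7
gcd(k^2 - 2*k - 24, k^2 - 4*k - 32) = k + 4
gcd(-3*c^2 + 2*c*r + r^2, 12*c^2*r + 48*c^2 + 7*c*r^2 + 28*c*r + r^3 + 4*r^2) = 3*c + r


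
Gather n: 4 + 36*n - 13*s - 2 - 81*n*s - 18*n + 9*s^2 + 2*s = n*(18 - 81*s) + 9*s^2 - 11*s + 2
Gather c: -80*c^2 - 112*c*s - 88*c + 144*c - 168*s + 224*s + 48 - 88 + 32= -80*c^2 + c*(56 - 112*s) + 56*s - 8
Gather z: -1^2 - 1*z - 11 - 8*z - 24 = -9*z - 36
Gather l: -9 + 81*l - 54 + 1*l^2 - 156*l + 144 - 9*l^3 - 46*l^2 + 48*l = -9*l^3 - 45*l^2 - 27*l + 81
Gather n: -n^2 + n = -n^2 + n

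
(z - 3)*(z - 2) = z^2 - 5*z + 6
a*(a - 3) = a^2 - 3*a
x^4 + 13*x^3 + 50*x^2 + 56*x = x*(x + 2)*(x + 4)*(x + 7)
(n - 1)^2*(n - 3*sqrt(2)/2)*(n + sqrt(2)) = n^4 - 2*n^3 - sqrt(2)*n^3/2 - 2*n^2 + sqrt(2)*n^2 - sqrt(2)*n/2 + 6*n - 3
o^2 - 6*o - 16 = (o - 8)*(o + 2)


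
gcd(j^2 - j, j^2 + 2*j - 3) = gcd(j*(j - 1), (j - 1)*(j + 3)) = j - 1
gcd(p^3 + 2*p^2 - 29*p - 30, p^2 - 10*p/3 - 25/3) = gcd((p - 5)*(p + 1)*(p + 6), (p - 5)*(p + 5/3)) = p - 5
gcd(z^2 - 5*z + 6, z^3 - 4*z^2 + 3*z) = z - 3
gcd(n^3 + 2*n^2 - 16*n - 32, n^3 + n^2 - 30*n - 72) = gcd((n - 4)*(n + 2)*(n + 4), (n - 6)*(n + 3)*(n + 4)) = n + 4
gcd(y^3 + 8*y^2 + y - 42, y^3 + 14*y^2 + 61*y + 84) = y^2 + 10*y + 21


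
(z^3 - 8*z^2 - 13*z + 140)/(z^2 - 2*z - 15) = (z^2 - 3*z - 28)/(z + 3)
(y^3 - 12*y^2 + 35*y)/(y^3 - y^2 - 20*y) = (y - 7)/(y + 4)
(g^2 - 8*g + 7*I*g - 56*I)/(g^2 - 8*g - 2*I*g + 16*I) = (g + 7*I)/(g - 2*I)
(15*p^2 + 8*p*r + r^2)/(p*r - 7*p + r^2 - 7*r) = (15*p^2 + 8*p*r + r^2)/(p*r - 7*p + r^2 - 7*r)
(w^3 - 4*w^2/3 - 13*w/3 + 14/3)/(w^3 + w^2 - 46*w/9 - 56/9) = 3*(w - 1)/(3*w + 4)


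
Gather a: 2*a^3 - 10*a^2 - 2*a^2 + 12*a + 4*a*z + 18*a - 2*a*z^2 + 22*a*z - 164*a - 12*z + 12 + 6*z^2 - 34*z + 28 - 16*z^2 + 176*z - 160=2*a^3 - 12*a^2 + a*(-2*z^2 + 26*z - 134) - 10*z^2 + 130*z - 120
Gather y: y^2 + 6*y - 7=y^2 + 6*y - 7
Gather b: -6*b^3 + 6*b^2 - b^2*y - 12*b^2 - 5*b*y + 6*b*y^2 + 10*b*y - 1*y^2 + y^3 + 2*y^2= -6*b^3 + b^2*(-y - 6) + b*(6*y^2 + 5*y) + y^3 + y^2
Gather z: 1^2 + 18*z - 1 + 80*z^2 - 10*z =80*z^2 + 8*z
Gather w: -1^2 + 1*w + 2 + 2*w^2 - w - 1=2*w^2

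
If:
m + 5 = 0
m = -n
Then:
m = -5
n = 5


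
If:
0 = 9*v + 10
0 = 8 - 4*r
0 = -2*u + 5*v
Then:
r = 2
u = -25/9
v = -10/9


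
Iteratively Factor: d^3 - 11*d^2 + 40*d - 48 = (d - 3)*(d^2 - 8*d + 16) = (d - 4)*(d - 3)*(d - 4)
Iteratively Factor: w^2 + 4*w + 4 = (w + 2)*(w + 2)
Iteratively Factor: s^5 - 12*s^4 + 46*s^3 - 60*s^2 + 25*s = (s - 5)*(s^4 - 7*s^3 + 11*s^2 - 5*s) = (s - 5)^2*(s^3 - 2*s^2 + s) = (s - 5)^2*(s - 1)*(s^2 - s) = (s - 5)^2*(s - 1)^2*(s)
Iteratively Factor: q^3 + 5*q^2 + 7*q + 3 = (q + 3)*(q^2 + 2*q + 1) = (q + 1)*(q + 3)*(q + 1)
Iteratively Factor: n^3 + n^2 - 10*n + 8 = (n + 4)*(n^2 - 3*n + 2) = (n - 1)*(n + 4)*(n - 2)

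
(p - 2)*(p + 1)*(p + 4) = p^3 + 3*p^2 - 6*p - 8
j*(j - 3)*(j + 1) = j^3 - 2*j^2 - 3*j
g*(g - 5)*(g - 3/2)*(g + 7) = g^4 + g^3/2 - 38*g^2 + 105*g/2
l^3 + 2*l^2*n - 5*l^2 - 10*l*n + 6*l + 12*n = (l - 3)*(l - 2)*(l + 2*n)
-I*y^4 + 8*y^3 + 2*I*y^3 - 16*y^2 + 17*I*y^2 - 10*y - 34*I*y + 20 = (y - 2)*(y + 2*I)*(y + 5*I)*(-I*y + 1)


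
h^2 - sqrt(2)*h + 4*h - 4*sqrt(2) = (h + 4)*(h - sqrt(2))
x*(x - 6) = x^2 - 6*x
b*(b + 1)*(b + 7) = b^3 + 8*b^2 + 7*b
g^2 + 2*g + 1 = (g + 1)^2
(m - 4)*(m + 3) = m^2 - m - 12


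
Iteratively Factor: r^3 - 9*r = (r)*(r^2 - 9) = r*(r - 3)*(r + 3)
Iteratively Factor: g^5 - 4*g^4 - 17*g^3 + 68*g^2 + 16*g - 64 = (g - 4)*(g^4 - 17*g^2 + 16) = (g - 4)*(g + 1)*(g^3 - g^2 - 16*g + 16) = (g - 4)*(g + 1)*(g + 4)*(g^2 - 5*g + 4) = (g - 4)*(g - 1)*(g + 1)*(g + 4)*(g - 4)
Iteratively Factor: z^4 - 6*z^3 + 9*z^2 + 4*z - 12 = (z - 2)*(z^3 - 4*z^2 + z + 6) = (z - 2)*(z + 1)*(z^2 - 5*z + 6) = (z - 2)^2*(z + 1)*(z - 3)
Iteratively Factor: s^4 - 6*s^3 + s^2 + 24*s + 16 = (s + 1)*(s^3 - 7*s^2 + 8*s + 16) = (s - 4)*(s + 1)*(s^2 - 3*s - 4) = (s - 4)^2*(s + 1)*(s + 1)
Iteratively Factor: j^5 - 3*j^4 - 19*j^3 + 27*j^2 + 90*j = (j + 3)*(j^4 - 6*j^3 - j^2 + 30*j) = (j + 2)*(j + 3)*(j^3 - 8*j^2 + 15*j) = j*(j + 2)*(j + 3)*(j^2 - 8*j + 15) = j*(j - 5)*(j + 2)*(j + 3)*(j - 3)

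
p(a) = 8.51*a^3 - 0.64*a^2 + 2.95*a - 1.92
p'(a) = 25.53*a^2 - 1.28*a + 2.95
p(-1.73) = -53.00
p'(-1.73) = 81.57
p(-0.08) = -2.16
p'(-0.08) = 3.22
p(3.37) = 326.45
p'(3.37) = 288.58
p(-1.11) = -17.62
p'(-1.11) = 35.83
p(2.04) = 73.68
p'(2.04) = 106.58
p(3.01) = 233.24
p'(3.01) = 230.40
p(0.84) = 5.15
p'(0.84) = 19.89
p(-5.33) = -1324.40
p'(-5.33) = 735.05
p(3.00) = 230.94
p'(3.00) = 228.88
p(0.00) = -1.92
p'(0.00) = 2.95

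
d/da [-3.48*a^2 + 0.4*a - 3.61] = 0.4 - 6.96*a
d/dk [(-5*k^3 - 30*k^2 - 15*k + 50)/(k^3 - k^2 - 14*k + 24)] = 5*(7*k^4 + 34*k^3 - 21*k^2 - 268*k + 68)/(k^6 - 2*k^5 - 27*k^4 + 76*k^3 + 148*k^2 - 672*k + 576)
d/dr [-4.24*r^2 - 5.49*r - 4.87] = -8.48*r - 5.49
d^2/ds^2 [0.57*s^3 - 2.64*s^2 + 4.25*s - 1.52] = 3.42*s - 5.28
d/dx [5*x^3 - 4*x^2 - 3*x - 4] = 15*x^2 - 8*x - 3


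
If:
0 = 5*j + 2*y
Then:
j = -2*y/5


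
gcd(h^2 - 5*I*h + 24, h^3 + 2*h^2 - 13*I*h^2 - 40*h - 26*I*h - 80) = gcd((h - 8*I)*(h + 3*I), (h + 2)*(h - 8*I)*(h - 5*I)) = h - 8*I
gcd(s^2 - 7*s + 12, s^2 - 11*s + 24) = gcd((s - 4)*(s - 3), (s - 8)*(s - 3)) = s - 3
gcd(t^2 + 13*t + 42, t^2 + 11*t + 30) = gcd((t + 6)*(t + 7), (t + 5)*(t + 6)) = t + 6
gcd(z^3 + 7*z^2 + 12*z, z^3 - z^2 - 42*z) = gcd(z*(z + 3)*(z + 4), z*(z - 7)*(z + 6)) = z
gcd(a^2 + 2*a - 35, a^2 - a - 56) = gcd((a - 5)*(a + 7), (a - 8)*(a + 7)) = a + 7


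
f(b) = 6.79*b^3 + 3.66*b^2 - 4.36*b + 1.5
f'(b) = 20.37*b^2 + 7.32*b - 4.36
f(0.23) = 0.77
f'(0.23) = -1.60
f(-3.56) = -242.94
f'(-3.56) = 227.74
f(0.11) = 1.07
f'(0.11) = -3.31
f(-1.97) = -27.62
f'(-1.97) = 60.27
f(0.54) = 1.28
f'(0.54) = 5.53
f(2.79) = 165.29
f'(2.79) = 174.62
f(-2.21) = -44.28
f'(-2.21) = 78.95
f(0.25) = 0.74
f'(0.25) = -1.26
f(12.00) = 12209.34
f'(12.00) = 3016.76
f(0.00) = 1.50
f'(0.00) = -4.36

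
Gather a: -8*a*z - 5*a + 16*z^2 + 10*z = a*(-8*z - 5) + 16*z^2 + 10*z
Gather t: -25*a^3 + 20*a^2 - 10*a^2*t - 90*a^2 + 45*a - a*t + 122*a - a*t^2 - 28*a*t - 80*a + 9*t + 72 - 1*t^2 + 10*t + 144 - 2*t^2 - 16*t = -25*a^3 - 70*a^2 + 87*a + t^2*(-a - 3) + t*(-10*a^2 - 29*a + 3) + 216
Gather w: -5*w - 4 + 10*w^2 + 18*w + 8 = 10*w^2 + 13*w + 4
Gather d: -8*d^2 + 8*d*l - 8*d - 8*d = -8*d^2 + d*(8*l - 16)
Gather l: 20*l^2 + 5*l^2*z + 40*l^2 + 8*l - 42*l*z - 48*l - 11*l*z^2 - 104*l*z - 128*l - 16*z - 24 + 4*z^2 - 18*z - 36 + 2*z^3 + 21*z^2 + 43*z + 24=l^2*(5*z + 60) + l*(-11*z^2 - 146*z - 168) + 2*z^3 + 25*z^2 + 9*z - 36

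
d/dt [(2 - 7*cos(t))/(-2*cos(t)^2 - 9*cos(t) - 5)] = (14*cos(t)^2 - 8*cos(t) - 53)*sin(t)/(9*cos(t) + cos(2*t) + 6)^2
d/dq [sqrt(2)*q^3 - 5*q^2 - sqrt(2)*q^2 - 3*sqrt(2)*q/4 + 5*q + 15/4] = 3*sqrt(2)*q^2 - 10*q - 2*sqrt(2)*q - 3*sqrt(2)/4 + 5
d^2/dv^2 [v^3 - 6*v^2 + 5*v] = 6*v - 12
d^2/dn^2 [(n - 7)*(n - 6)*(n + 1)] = 6*n - 24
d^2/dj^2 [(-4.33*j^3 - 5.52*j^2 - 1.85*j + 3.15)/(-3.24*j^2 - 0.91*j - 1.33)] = (-23.855542*j^3 - 309.68175*j^2 - 57.600858*j + 36.981476)/(34.012224*j^6 + 28.658448*j^5 + 49.934556*j^4 + 24.281803*j^3 + 20.497827*j^2 + 4.829097*j + 2.352637)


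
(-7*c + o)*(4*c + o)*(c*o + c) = -28*c^3*o - 28*c^3 - 3*c^2*o^2 - 3*c^2*o + c*o^3 + c*o^2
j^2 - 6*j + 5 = (j - 5)*(j - 1)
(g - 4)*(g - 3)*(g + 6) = g^3 - g^2 - 30*g + 72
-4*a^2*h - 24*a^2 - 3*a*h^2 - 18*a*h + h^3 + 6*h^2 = (-4*a + h)*(a + h)*(h + 6)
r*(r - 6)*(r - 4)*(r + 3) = r^4 - 7*r^3 - 6*r^2 + 72*r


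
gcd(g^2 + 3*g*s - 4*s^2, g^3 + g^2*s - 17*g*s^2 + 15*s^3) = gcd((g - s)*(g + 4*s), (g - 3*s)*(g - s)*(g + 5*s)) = -g + s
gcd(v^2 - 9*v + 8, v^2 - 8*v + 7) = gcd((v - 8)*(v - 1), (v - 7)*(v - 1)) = v - 1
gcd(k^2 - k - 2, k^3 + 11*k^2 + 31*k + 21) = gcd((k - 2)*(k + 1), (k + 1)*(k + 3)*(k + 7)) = k + 1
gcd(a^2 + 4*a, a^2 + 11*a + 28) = a + 4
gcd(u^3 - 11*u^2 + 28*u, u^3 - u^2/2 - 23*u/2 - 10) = u - 4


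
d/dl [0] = 0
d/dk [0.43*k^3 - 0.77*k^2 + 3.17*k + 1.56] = 1.29*k^2 - 1.54*k + 3.17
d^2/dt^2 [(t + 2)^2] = 2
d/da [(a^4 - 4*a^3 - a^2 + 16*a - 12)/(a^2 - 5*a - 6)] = (2*a^5 - 19*a^4 + 16*a^3 + 61*a^2 + 36*a - 156)/(a^4 - 10*a^3 + 13*a^2 + 60*a + 36)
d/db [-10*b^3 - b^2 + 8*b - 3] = -30*b^2 - 2*b + 8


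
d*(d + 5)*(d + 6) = d^3 + 11*d^2 + 30*d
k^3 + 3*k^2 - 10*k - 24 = (k - 3)*(k + 2)*(k + 4)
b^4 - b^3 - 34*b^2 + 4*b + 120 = (b - 6)*(b - 2)*(b + 2)*(b + 5)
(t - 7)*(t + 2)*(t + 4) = t^3 - t^2 - 34*t - 56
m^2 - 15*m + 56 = (m - 8)*(m - 7)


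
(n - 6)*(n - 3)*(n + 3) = n^3 - 6*n^2 - 9*n + 54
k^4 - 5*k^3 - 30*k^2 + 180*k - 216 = (k - 6)*(k - 3)*(k - 2)*(k + 6)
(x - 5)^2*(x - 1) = x^3 - 11*x^2 + 35*x - 25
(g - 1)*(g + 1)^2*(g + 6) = g^4 + 7*g^3 + 5*g^2 - 7*g - 6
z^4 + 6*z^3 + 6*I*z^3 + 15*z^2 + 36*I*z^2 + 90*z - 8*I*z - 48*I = (z + 6)*(z - I)^2*(z + 8*I)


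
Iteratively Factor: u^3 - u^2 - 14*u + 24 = (u + 4)*(u^2 - 5*u + 6) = (u - 3)*(u + 4)*(u - 2)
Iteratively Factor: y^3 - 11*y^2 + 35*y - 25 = (y - 5)*(y^2 - 6*y + 5) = (y - 5)*(y - 1)*(y - 5)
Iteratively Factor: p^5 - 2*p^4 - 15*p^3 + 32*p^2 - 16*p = (p - 1)*(p^4 - p^3 - 16*p^2 + 16*p) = p*(p - 1)*(p^3 - p^2 - 16*p + 16) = p*(p - 1)^2*(p^2 - 16) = p*(p - 4)*(p - 1)^2*(p + 4)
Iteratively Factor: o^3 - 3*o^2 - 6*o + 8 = (o - 1)*(o^2 - 2*o - 8) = (o - 1)*(o + 2)*(o - 4)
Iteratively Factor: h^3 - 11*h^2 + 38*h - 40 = (h - 2)*(h^2 - 9*h + 20) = (h - 5)*(h - 2)*(h - 4)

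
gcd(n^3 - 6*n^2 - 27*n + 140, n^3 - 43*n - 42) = n - 7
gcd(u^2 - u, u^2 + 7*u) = u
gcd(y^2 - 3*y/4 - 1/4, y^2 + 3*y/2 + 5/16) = y + 1/4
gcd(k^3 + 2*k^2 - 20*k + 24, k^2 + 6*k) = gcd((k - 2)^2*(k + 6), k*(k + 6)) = k + 6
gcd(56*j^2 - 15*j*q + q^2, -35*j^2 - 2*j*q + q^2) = -7*j + q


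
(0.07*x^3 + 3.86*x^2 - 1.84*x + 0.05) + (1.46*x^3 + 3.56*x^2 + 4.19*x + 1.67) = 1.53*x^3 + 7.42*x^2 + 2.35*x + 1.72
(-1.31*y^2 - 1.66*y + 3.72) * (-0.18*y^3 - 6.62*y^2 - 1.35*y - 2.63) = 0.2358*y^5 + 8.971*y^4 + 12.0881*y^3 - 18.9401*y^2 - 0.656200000000001*y - 9.7836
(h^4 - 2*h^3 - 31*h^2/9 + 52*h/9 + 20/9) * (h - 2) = h^5 - 4*h^4 + 5*h^3/9 + 38*h^2/3 - 28*h/3 - 40/9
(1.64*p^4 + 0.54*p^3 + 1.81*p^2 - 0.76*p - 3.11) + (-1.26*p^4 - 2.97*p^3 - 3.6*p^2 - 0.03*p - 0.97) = 0.38*p^4 - 2.43*p^3 - 1.79*p^2 - 0.79*p - 4.08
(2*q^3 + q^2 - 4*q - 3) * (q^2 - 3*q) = 2*q^5 - 5*q^4 - 7*q^3 + 9*q^2 + 9*q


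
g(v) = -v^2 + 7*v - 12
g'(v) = 7 - 2*v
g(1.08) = -5.61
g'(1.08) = 4.84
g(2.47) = -0.81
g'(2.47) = 2.06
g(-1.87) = -28.59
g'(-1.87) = 10.74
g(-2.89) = -40.58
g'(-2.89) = 12.78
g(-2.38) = -34.32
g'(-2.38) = 11.76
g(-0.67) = -17.14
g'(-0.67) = 8.34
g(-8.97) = -155.25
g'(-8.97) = 24.94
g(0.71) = -7.53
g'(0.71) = 5.58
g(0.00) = -12.00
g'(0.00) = 7.00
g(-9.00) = -156.00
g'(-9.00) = 25.00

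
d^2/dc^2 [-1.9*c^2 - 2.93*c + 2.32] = -3.80000000000000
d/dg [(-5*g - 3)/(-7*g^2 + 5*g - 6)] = (-35*g^2 - 42*g + 45)/(49*g^4 - 70*g^3 + 109*g^2 - 60*g + 36)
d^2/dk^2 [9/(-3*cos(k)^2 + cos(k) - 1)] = 9*(-36*sin(k)^4 + 7*sin(k)^2 - 49*cos(k)/4 + 9*cos(3*k)/4 + 25)/(3*sin(k)^2 + cos(k) - 4)^3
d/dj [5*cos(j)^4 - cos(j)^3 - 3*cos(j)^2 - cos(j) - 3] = (-20*cos(j)^3 + 3*cos(j)^2 + 6*cos(j) + 1)*sin(j)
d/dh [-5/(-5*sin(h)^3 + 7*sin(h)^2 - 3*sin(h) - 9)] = 5*(-15*sin(h)^2 + 14*sin(h) - 3)*cos(h)/(5*sin(h)^3 - 7*sin(h)^2 + 3*sin(h) + 9)^2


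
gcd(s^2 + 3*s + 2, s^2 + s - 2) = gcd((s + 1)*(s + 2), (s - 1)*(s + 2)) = s + 2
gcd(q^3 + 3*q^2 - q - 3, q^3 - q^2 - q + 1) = q^2 - 1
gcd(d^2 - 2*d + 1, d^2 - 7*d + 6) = d - 1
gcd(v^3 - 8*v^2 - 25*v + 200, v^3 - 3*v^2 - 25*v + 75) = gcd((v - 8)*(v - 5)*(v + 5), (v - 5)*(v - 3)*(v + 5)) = v^2 - 25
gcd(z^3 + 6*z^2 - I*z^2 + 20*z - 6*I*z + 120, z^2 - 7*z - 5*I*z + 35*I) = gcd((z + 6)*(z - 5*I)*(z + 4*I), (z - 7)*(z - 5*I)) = z - 5*I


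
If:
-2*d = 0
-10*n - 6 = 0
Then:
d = 0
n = -3/5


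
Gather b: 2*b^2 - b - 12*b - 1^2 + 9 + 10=2*b^2 - 13*b + 18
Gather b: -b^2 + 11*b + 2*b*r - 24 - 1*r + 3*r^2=-b^2 + b*(2*r + 11) + 3*r^2 - r - 24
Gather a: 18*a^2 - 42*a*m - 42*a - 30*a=18*a^2 + a*(-42*m - 72)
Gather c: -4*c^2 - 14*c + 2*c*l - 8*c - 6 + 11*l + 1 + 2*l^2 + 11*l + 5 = -4*c^2 + c*(2*l - 22) + 2*l^2 + 22*l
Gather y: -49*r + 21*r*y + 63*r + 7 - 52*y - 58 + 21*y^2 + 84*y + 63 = 14*r + 21*y^2 + y*(21*r + 32) + 12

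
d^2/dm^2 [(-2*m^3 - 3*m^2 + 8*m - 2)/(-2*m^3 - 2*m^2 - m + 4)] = 4*(2*m^6 - 54*m^5 + 15*m^4 + 114*m^3 - 150*m^2 - 18*m + 17)/(8*m^9 + 24*m^8 + 36*m^7 - 16*m^6 - 78*m^5 - 90*m^4 + 49*m^3 + 84*m^2 + 48*m - 64)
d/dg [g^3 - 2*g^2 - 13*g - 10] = 3*g^2 - 4*g - 13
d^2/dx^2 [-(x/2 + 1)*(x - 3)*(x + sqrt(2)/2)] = -3*x - sqrt(2)/2 + 1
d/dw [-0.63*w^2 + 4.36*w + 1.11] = 4.36 - 1.26*w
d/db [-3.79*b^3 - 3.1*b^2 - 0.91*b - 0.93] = -11.37*b^2 - 6.2*b - 0.91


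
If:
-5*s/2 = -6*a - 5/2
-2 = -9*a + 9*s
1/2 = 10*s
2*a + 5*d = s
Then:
No Solution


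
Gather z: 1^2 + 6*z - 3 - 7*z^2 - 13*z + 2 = -7*z^2 - 7*z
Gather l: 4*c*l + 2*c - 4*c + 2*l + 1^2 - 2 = -2*c + l*(4*c + 2) - 1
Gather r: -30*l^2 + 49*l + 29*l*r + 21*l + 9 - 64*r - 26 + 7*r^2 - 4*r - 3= -30*l^2 + 70*l + 7*r^2 + r*(29*l - 68) - 20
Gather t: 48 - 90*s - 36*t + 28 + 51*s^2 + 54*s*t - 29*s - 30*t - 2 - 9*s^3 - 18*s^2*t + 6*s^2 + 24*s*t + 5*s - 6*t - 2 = -9*s^3 + 57*s^2 - 114*s + t*(-18*s^2 + 78*s - 72) + 72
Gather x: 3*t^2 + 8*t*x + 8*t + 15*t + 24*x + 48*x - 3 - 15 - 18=3*t^2 + 23*t + x*(8*t + 72) - 36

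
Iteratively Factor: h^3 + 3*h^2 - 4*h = (h + 4)*(h^2 - h) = (h - 1)*(h + 4)*(h)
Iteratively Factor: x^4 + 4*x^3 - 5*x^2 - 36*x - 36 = (x - 3)*(x^3 + 7*x^2 + 16*x + 12) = (x - 3)*(x + 2)*(x^2 + 5*x + 6) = (x - 3)*(x + 2)*(x + 3)*(x + 2)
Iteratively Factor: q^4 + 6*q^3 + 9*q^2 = (q)*(q^3 + 6*q^2 + 9*q) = q*(q + 3)*(q^2 + 3*q) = q*(q + 3)^2*(q)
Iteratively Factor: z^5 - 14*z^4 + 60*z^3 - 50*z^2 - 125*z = (z - 5)*(z^4 - 9*z^3 + 15*z^2 + 25*z) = (z - 5)^2*(z^3 - 4*z^2 - 5*z) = (z - 5)^2*(z + 1)*(z^2 - 5*z) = (z - 5)^3*(z + 1)*(z)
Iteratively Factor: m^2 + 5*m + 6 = (m + 3)*(m + 2)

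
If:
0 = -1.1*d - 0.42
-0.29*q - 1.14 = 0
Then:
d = -0.38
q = -3.93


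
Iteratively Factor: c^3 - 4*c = (c + 2)*(c^2 - 2*c) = c*(c + 2)*(c - 2)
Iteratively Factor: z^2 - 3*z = (z)*(z - 3)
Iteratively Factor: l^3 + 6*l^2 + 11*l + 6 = (l + 1)*(l^2 + 5*l + 6) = (l + 1)*(l + 2)*(l + 3)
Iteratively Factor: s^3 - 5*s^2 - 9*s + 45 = (s - 3)*(s^2 - 2*s - 15) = (s - 5)*(s - 3)*(s + 3)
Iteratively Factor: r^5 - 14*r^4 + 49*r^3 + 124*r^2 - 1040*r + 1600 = (r - 4)*(r^4 - 10*r^3 + 9*r^2 + 160*r - 400) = (r - 5)*(r - 4)*(r^3 - 5*r^2 - 16*r + 80) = (r - 5)*(r - 4)^2*(r^2 - r - 20) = (r - 5)^2*(r - 4)^2*(r + 4)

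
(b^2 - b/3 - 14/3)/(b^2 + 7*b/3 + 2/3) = (3*b - 7)/(3*b + 1)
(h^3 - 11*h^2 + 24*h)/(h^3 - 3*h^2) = (h - 8)/h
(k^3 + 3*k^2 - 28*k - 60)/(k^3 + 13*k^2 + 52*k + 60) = (k - 5)/(k + 5)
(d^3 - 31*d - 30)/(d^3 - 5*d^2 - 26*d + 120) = (d + 1)/(d - 4)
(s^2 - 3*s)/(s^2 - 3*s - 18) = s*(3 - s)/(-s^2 + 3*s + 18)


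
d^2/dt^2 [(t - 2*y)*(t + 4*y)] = 2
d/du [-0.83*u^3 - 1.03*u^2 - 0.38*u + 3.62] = -2.49*u^2 - 2.06*u - 0.38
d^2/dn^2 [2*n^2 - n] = 4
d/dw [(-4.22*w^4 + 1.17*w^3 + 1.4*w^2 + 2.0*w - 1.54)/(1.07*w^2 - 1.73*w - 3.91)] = (-9.0308*w^5 + 23.1537*w^4 + 61.9526*w^3 - 18.2861*w^2 - 7.6524*w - 10.4842)/(1.1449*w^4 - 3.7022*w^3 - 5.3745*w^2 + 13.5286*w + 15.2881)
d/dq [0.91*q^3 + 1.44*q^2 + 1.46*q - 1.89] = 2.73*q^2 + 2.88*q + 1.46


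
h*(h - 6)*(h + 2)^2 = h^4 - 2*h^3 - 20*h^2 - 24*h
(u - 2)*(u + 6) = u^2 + 4*u - 12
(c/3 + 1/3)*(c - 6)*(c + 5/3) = c^3/3 - 10*c^2/9 - 43*c/9 - 10/3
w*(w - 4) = w^2 - 4*w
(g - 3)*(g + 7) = g^2 + 4*g - 21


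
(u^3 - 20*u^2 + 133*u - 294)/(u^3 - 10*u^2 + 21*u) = (u^2 - 13*u + 42)/(u*(u - 3))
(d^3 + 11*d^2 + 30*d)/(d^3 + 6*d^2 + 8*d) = (d^2 + 11*d + 30)/(d^2 + 6*d + 8)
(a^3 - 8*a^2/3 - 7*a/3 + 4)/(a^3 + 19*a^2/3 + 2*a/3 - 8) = (a - 3)/(a + 6)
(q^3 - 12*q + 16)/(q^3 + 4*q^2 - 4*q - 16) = (q - 2)/(q + 2)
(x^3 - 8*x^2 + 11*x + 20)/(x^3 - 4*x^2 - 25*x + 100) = (x + 1)/(x + 5)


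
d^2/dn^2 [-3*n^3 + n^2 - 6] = 2 - 18*n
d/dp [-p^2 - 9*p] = -2*p - 9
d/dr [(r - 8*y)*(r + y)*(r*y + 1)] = 3*r^2*y - 14*r*y^2 + 2*r - 8*y^3 - 7*y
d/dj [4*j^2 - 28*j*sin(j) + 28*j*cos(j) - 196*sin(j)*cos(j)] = -28*sqrt(2)*j*sin(j + pi/4) + 8*j - 196*cos(2*j) + 28*sqrt(2)*cos(j + pi/4)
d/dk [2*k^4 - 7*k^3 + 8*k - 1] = 8*k^3 - 21*k^2 + 8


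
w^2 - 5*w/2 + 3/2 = (w - 3/2)*(w - 1)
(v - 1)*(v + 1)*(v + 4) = v^3 + 4*v^2 - v - 4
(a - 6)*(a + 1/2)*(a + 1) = a^3 - 9*a^2/2 - 17*a/2 - 3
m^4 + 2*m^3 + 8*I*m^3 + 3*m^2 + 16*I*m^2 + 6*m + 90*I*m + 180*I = (m + 2)*(m - 3*I)*(m + 5*I)*(m + 6*I)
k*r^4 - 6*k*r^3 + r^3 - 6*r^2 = r^2*(r - 6)*(k*r + 1)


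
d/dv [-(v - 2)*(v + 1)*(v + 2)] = -3*v^2 - 2*v + 4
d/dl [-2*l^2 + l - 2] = 1 - 4*l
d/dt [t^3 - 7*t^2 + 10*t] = 3*t^2 - 14*t + 10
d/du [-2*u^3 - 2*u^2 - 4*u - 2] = -6*u^2 - 4*u - 4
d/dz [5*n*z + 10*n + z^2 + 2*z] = 5*n + 2*z + 2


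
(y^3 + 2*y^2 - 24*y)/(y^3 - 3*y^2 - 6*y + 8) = y*(y + 6)/(y^2 + y - 2)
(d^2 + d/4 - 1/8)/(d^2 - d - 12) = (-d^2 - d/4 + 1/8)/(-d^2 + d + 12)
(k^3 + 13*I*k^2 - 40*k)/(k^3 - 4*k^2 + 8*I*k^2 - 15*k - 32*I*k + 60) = k*(k + 8*I)/(k^2 + k*(-4 + 3*I) - 12*I)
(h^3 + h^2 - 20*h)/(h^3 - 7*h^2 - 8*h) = (-h^2 - h + 20)/(-h^2 + 7*h + 8)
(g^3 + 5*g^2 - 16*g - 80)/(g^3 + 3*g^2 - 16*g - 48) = (g + 5)/(g + 3)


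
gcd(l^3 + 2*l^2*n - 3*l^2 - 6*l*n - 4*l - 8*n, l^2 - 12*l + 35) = 1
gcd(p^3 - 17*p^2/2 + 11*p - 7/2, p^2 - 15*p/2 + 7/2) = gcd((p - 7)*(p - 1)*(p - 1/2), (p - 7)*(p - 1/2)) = p^2 - 15*p/2 + 7/2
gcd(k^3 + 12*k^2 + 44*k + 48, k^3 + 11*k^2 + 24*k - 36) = k + 6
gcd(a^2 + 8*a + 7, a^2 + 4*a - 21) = a + 7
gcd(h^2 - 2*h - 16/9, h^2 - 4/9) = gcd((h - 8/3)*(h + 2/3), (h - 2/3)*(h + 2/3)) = h + 2/3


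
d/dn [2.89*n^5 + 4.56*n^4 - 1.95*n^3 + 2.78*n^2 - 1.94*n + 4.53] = 14.45*n^4 + 18.24*n^3 - 5.85*n^2 + 5.56*n - 1.94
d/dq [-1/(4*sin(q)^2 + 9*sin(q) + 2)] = (8*sin(q) + 9)*cos(q)/(4*sin(q)^2 + 9*sin(q) + 2)^2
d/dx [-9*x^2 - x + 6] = -18*x - 1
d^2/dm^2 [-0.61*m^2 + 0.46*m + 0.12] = -1.22000000000000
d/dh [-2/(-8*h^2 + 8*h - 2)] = 4*(1 - 2*h)/(4*h^2 - 4*h + 1)^2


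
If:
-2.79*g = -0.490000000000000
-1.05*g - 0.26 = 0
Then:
No Solution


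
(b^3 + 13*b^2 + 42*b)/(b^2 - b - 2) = b*(b^2 + 13*b + 42)/(b^2 - b - 2)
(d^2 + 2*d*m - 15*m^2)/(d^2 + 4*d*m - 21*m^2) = (d + 5*m)/(d + 7*m)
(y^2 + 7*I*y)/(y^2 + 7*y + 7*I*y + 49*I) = y/(y + 7)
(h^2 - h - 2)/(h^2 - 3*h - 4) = (h - 2)/(h - 4)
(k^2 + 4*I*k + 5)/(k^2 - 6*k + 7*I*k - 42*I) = (k^2 + 4*I*k + 5)/(k^2 + k*(-6 + 7*I) - 42*I)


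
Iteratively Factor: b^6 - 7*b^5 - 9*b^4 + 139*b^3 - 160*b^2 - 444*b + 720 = (b - 3)*(b^5 - 4*b^4 - 21*b^3 + 76*b^2 + 68*b - 240) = (b - 3)^2*(b^4 - b^3 - 24*b^2 + 4*b + 80) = (b - 3)^2*(b + 2)*(b^3 - 3*b^2 - 18*b + 40) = (b - 5)*(b - 3)^2*(b + 2)*(b^2 + 2*b - 8) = (b - 5)*(b - 3)^2*(b - 2)*(b + 2)*(b + 4)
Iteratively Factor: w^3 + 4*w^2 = (w)*(w^2 + 4*w) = w^2*(w + 4)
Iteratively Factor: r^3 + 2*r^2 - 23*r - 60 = (r + 4)*(r^2 - 2*r - 15) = (r + 3)*(r + 4)*(r - 5)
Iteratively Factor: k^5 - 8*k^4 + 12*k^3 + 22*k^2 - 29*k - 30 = (k - 5)*(k^4 - 3*k^3 - 3*k^2 + 7*k + 6) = (k - 5)*(k - 2)*(k^3 - k^2 - 5*k - 3) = (k - 5)*(k - 2)*(k + 1)*(k^2 - 2*k - 3) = (k - 5)*(k - 2)*(k + 1)^2*(k - 3)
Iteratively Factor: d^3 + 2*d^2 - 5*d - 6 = (d + 3)*(d^2 - d - 2) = (d + 1)*(d + 3)*(d - 2)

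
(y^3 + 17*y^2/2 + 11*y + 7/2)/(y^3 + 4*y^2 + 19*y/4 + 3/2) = 2*(y^2 + 8*y + 7)/(2*y^2 + 7*y + 6)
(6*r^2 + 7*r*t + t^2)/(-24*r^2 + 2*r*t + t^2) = (-r - t)/(4*r - t)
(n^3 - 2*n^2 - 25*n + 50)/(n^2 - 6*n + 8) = (n^2 - 25)/(n - 4)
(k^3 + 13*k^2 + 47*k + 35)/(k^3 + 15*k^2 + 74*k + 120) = (k^2 + 8*k + 7)/(k^2 + 10*k + 24)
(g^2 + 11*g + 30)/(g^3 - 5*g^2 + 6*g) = (g^2 + 11*g + 30)/(g*(g^2 - 5*g + 6))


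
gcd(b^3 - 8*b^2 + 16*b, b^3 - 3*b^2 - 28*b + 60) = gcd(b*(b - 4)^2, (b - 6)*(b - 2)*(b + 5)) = 1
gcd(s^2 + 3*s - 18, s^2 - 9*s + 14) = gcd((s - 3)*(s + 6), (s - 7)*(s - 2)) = 1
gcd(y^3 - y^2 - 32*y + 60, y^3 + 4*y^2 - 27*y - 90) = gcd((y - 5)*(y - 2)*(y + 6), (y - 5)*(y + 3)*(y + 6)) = y^2 + y - 30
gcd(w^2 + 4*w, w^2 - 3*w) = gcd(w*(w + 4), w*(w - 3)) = w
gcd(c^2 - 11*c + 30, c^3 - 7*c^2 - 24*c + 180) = c - 6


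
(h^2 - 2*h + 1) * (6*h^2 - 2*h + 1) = 6*h^4 - 14*h^3 + 11*h^2 - 4*h + 1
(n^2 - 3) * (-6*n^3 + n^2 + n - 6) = -6*n^5 + n^4 + 19*n^3 - 9*n^2 - 3*n + 18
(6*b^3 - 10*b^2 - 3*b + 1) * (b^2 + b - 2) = 6*b^5 - 4*b^4 - 25*b^3 + 18*b^2 + 7*b - 2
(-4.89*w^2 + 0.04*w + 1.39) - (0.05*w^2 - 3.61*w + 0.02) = -4.94*w^2 + 3.65*w + 1.37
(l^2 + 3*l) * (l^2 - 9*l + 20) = l^4 - 6*l^3 - 7*l^2 + 60*l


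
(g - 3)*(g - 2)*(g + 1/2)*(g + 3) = g^4 - 3*g^3/2 - 10*g^2 + 27*g/2 + 9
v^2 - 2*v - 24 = (v - 6)*(v + 4)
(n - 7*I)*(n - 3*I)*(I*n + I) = I*n^3 + 10*n^2 + I*n^2 + 10*n - 21*I*n - 21*I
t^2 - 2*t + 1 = (t - 1)^2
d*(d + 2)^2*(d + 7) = d^4 + 11*d^3 + 32*d^2 + 28*d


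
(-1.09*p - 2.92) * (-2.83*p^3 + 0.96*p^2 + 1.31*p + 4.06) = 3.0847*p^4 + 7.2172*p^3 - 4.2311*p^2 - 8.2506*p - 11.8552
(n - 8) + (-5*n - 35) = -4*n - 43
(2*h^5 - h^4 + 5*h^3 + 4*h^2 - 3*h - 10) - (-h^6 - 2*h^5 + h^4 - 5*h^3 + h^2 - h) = h^6 + 4*h^5 - 2*h^4 + 10*h^3 + 3*h^2 - 2*h - 10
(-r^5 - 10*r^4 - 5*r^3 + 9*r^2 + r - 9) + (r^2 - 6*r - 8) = -r^5 - 10*r^4 - 5*r^3 + 10*r^2 - 5*r - 17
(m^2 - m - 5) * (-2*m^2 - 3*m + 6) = -2*m^4 - m^3 + 19*m^2 + 9*m - 30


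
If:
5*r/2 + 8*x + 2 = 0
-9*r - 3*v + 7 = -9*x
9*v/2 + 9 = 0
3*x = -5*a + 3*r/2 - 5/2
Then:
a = 59/630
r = 172/189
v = -2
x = -101/189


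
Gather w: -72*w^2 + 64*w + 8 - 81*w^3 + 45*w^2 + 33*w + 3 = -81*w^3 - 27*w^2 + 97*w + 11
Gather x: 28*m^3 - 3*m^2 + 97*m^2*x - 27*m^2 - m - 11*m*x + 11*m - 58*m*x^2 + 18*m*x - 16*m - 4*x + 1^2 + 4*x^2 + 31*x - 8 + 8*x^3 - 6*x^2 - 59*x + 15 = 28*m^3 - 30*m^2 - 6*m + 8*x^3 + x^2*(-58*m - 2) + x*(97*m^2 + 7*m - 32) + 8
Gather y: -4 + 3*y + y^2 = y^2 + 3*y - 4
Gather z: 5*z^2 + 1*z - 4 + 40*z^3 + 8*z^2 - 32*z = 40*z^3 + 13*z^2 - 31*z - 4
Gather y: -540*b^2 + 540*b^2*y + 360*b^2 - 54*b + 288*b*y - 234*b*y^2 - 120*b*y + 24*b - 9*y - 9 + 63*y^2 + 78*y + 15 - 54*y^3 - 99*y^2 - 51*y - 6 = -180*b^2 - 30*b - 54*y^3 + y^2*(-234*b - 36) + y*(540*b^2 + 168*b + 18)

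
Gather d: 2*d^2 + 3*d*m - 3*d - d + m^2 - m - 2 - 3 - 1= 2*d^2 + d*(3*m - 4) + m^2 - m - 6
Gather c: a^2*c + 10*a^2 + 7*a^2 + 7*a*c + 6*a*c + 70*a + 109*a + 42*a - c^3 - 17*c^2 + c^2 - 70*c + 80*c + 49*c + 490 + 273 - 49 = 17*a^2 + 221*a - c^3 - 16*c^2 + c*(a^2 + 13*a + 59) + 714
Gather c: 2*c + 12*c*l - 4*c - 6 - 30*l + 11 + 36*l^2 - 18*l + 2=c*(12*l - 2) + 36*l^2 - 48*l + 7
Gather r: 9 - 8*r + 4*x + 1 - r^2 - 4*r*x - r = -r^2 + r*(-4*x - 9) + 4*x + 10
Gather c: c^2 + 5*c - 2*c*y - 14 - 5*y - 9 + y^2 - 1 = c^2 + c*(5 - 2*y) + y^2 - 5*y - 24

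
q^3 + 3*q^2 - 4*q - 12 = (q - 2)*(q + 2)*(q + 3)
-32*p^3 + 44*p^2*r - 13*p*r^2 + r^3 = (-8*p + r)*(-4*p + r)*(-p + r)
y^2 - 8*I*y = y*(y - 8*I)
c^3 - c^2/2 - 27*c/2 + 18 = (c - 3)*(c - 3/2)*(c + 4)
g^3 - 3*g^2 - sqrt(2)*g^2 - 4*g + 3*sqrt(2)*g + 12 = (g - 3)*(g - 2*sqrt(2))*(g + sqrt(2))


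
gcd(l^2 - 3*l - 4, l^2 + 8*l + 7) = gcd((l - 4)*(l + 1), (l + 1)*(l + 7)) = l + 1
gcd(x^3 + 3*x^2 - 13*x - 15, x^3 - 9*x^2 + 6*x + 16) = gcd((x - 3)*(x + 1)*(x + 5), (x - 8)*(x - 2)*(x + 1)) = x + 1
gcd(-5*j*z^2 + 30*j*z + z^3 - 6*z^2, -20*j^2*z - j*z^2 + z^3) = -5*j*z + z^2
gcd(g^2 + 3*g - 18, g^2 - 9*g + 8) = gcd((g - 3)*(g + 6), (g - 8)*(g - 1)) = 1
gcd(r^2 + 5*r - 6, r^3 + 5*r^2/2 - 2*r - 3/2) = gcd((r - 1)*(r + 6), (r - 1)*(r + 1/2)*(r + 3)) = r - 1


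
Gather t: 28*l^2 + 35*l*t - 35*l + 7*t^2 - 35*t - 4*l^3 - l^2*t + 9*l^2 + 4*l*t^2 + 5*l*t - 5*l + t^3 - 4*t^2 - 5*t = -4*l^3 + 37*l^2 - 40*l + t^3 + t^2*(4*l + 3) + t*(-l^2 + 40*l - 40)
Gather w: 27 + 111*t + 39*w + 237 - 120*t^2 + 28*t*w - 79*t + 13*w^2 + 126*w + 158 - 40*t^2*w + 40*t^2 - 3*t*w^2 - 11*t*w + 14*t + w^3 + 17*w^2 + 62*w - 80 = -80*t^2 + 46*t + w^3 + w^2*(30 - 3*t) + w*(-40*t^2 + 17*t + 227) + 342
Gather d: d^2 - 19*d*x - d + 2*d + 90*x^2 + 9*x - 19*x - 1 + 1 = d^2 + d*(1 - 19*x) + 90*x^2 - 10*x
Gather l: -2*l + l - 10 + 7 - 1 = -l - 4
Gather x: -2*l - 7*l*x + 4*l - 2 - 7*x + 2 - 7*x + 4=2*l + x*(-7*l - 14) + 4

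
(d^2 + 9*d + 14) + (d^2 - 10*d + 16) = 2*d^2 - d + 30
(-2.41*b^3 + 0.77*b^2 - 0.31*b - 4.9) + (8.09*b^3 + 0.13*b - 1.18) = 5.68*b^3 + 0.77*b^2 - 0.18*b - 6.08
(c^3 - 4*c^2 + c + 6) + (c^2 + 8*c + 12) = c^3 - 3*c^2 + 9*c + 18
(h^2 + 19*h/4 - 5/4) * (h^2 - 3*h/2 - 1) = h^4 + 13*h^3/4 - 75*h^2/8 - 23*h/8 + 5/4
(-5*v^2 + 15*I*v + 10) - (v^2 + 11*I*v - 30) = -6*v^2 + 4*I*v + 40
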